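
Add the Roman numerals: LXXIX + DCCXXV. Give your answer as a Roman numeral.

LXXIX = 79
DCCXXV = 725
79 + 725 = 804

DCCCIV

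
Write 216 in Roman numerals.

Convert 216 to Roman numerals:
  216 contains 2×100 (CC)
  16 contains 1×10 (X)
  6 contains 1×5 (V)
  1 contains 1×1 (I)

CCXVI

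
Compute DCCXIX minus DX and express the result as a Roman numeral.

DCCXIX = 719
DX = 510
719 - 510 = 209

CCIX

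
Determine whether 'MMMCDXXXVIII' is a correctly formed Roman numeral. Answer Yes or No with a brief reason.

'MMMCDXXXVIII': Check the rules: uses only the symbols I, V, X, L, C, D, M; no symbol is repeated more than three times in a row; V, L and D each appear at most once; the only place a smaller symbol precedes a larger one is the allowed subtractive pair CD, the symbol right after such a pair (if any) is smaller than the pair's first symbol, and otherwise the values never increase from left to right. Value: M (1000) + M (1000) + M (1000) + CD (400) + X (10) + X (10) + X (10) + V (5) + I (1) + I (1) + I (1) = 3438. So it is a valid standard Roman numeral.

Yes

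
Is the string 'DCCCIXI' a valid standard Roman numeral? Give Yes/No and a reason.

'DCCCIXI': I cannot come right after the subtractive pair IX: once I is subtracted in IX, the next symbol must be smaller than I

No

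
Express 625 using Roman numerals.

Convert 625 to Roman numerals:
  625 contains 1×500 (D)
  125 contains 1×100 (C)
  25 contains 2×10 (XX)
  5 contains 1×5 (V)

DCXXV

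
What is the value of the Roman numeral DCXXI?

DCXXI: D=500, C=100, X=10, X=10, I=1
500 + 100 + 10 + 10 + 1 = 621

621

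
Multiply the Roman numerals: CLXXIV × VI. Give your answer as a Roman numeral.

CLXXIV = 174
VI = 6
174 × 6 = 1044

MXLIV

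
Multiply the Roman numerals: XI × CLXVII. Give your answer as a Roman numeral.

XI = 11
CLXVII = 167
11 × 167 = 1837

MDCCCXXXVII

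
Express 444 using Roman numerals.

Convert 444 to Roman numerals:
  444 contains 1×400 (CD)
  44 contains 1×40 (XL)
  4 contains 1×4 (IV)

CDXLIV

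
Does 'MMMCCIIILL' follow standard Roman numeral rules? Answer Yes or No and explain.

'MMMCCIIILL': L should not appear more than once

No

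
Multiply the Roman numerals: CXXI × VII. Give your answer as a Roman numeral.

CXXI = 121
VII = 7
121 × 7 = 847

DCCCXLVII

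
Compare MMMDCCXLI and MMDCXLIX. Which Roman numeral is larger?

MMMDCCXLI = 3741
MMDCXLIX = 2649
3741 is larger

MMMDCCXLI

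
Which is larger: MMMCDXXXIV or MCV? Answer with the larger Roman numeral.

MMMCDXXXIV = 3434
MCV = 1105
3434 is larger

MMMCDXXXIV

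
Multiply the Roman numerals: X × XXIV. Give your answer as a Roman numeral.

X = 10
XXIV = 24
10 × 24 = 240

CCXL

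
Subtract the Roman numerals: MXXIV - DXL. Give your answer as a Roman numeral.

MXXIV = 1024
DXL = 540
1024 - 540 = 484

CDLXXXIV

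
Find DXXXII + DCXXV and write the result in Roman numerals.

DXXXII = 532
DCXXV = 625
532 + 625 = 1157

MCLVII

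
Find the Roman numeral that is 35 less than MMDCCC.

MMDCCC = 2800
2800 - 35 = 2765

MMDCCLXV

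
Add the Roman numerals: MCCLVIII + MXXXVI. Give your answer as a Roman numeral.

MCCLVIII = 1258
MXXXVI = 1036
1258 + 1036 = 2294

MMCCXCIV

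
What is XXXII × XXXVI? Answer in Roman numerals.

XXXII = 32
XXXVI = 36
32 × 36 = 1152

MCLII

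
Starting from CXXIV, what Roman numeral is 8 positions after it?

CXXIV = 124
124 + 8 = 132

CXXXII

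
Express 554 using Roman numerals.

Convert 554 to Roman numerals:
  554 contains 1×500 (D)
  54 contains 1×50 (L)
  4 contains 1×4 (IV)

DLIV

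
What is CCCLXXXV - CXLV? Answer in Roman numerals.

CCCLXXXV = 385
CXLV = 145
385 - 145 = 240

CCXL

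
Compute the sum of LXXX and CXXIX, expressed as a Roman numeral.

LXXX = 80
CXXIX = 129
80 + 129 = 209

CCIX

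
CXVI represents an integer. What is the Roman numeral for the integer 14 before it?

CXVI = 116
116 - 14 = 102

CII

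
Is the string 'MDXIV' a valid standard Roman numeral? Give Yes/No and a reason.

'MDXIV': Check the rules: uses only the symbols I, V, X, L, C, D, M; no symbol is repeated more than three times in a row; V, L and D each appear at most once; the only place a smaller symbol precedes a larger one is the allowed subtractive pair IV, the symbol right after such a pair (if any) is smaller than the pair's first symbol, and otherwise the values never increase from left to right. Value: M (1000) + D (500) + X (10) + IV (4) = 1514. So it is a valid standard Roman numeral.

Yes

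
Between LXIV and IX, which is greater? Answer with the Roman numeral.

LXIV = 64
IX = 9
64 is larger

LXIV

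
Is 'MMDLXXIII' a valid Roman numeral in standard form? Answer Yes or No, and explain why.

'MMDLXXIII': Check the rules: uses only the symbols I, V, X, L, C, D, M; no symbol is repeated more than three times in a row; V, L and D each appear at most once; no smaller symbol precedes a larger one (values never increase from left to right). Value: M (1000) + M (1000) + D (500) + L (50) + X (10) + X (10) + I (1) + I (1) + I (1) = 2573. So it is a valid standard Roman numeral.

Yes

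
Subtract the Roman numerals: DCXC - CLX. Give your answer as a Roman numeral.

DCXC = 690
CLX = 160
690 - 160 = 530

DXXX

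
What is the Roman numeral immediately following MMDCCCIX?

MMDCCCIX = 2809; next is 2810

MMDCCCX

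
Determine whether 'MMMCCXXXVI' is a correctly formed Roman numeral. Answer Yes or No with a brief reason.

'MMMCCXXXVI': Check the rules: uses only the symbols I, V, X, L, C, D, M; no symbol is repeated more than three times in a row; V, L and D each appear at most once; no smaller symbol precedes a larger one (values never increase from left to right). Value: M (1000) + M (1000) + M (1000) + C (100) + C (100) + X (10) + X (10) + X (10) + V (5) + I (1) = 3236. So it is a valid standard Roman numeral.

Yes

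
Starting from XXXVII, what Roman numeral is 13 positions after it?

XXXVII = 37
37 + 13 = 50

L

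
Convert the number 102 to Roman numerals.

Convert 102 to Roman numerals:
  102 contains 1×100 (C)
  2 contains 2×1 (II)

CII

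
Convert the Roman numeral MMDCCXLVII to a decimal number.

MMDCCXLVII: M=1000, M=1000, D=500, C=100, C=100, XL=40, V=5, I=1, I=1
1000 + 1000 + 500 + 100 + 100 + 40 + 5 + 1 + 1 = 2747

2747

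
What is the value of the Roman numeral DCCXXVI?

DCCXXVI: D=500, C=100, C=100, X=10, X=10, V=5, I=1
500 + 100 + 100 + 10 + 10 + 5 + 1 = 726

726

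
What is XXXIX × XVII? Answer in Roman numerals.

XXXIX = 39
XVII = 17
39 × 17 = 663

DCLXIII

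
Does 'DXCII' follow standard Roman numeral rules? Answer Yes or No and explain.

'DXCII': Check the rules: uses only the symbols I, V, X, L, C, D, M; no symbol is repeated more than three times in a row; V, L and D each appear at most once; the only place a smaller symbol precedes a larger one is the allowed subtractive pair XC, the symbol right after such a pair (if any) is smaller than the pair's first symbol, and otherwise the values never increase from left to right. Value: D (500) + XC (90) + I (1) + I (1) = 592. So it is a valid standard Roman numeral.

Yes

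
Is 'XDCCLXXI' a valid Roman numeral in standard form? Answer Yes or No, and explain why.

'XDCCLXXI': Invalid subtractive combination: XD

No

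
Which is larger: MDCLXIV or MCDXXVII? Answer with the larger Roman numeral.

MDCLXIV = 1664
MCDXXVII = 1427
1664 is larger

MDCLXIV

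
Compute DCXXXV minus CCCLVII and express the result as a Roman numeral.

DCXXXV = 635
CCCLVII = 357
635 - 357 = 278

CCLXXVIII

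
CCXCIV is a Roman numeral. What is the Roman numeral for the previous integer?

CCXCIV = 294; previous is 293

CCXCIII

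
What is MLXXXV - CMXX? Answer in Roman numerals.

MLXXXV = 1085
CMXX = 920
1085 - 920 = 165

CLXV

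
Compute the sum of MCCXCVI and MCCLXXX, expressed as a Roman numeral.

MCCXCVI = 1296
MCCLXXX = 1280
1296 + 1280 = 2576

MMDLXXVI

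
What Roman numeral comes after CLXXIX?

CLXXIX = 179, so the next integer is 179 + 1 = 180

CLXXX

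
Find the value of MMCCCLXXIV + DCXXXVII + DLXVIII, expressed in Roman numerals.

MMCCCLXXIV = 2374, DCXXXVII = 637, DLXVIII = 568
2374 + 637 = 3011
3011 + 568 = 3579

MMMDLXXIX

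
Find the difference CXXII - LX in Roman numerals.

CXXII = 122
LX = 60
122 - 60 = 62

LXII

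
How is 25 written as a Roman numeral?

Convert 25 to Roman numerals:
  25 contains 2×10 (XX)
  5 contains 1×5 (V)

XXV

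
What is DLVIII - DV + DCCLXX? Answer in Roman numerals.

DLVIII = 558, DV = 505, DCCLXX = 770
558 - 505 = 53
53 + 770 = 823

DCCCXXIII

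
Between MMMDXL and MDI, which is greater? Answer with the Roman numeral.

MMMDXL = 3540
MDI = 1501
3540 is larger

MMMDXL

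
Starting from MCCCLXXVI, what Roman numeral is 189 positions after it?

MCCCLXXVI = 1376
1376 + 189 = 1565

MDLXV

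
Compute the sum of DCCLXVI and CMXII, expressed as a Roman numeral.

DCCLXVI = 766
CMXII = 912
766 + 912 = 1678

MDCLXXVIII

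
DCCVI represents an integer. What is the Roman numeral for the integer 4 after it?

DCCVI = 706
706 + 4 = 710

DCCX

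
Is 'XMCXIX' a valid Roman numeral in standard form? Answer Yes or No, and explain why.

'XMCXIX': Invalid subtractive combination: XM

No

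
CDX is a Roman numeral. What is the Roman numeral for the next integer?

CDX = 410; next is 411

CDXI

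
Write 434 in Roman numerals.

Convert 434 to Roman numerals:
  434 contains 1×400 (CD)
  34 contains 3×10 (XXX)
  4 contains 1×4 (IV)

CDXXXIV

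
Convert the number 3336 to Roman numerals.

Convert 3336 to Roman numerals:
  3336 contains 3×1000 (MMM)
  336 contains 3×100 (CCC)
  36 contains 3×10 (XXX)
  6 contains 1×5 (V)
  1 contains 1×1 (I)

MMMCCCXXXVI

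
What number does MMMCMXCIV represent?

MMMCMXCIV: M=1000, M=1000, M=1000, CM=900, XC=90, IV=4
1000 + 1000 + 1000 + 900 + 90 + 4 = 3994

3994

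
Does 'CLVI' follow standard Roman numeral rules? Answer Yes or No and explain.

'CLVI': Check the rules: uses only the symbols I, V, X, L, C, D, M; no symbol is repeated more than three times in a row; V, L and D each appear at most once; no smaller symbol precedes a larger one (values never increase from left to right). Value: C (100) + L (50) + V (5) + I (1) = 156. So it is a valid standard Roman numeral.

Yes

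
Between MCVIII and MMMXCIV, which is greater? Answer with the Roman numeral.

MCVIII = 1108
MMMXCIV = 3094
3094 is larger

MMMXCIV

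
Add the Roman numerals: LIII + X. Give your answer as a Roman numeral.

LIII = 53
X = 10
53 + 10 = 63

LXIII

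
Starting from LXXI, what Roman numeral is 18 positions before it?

LXXI = 71
71 - 18 = 53

LIII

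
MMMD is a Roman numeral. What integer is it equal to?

MMMD: M=1000, M=1000, M=1000, D=500
1000 + 1000 + 1000 + 500 = 3500

3500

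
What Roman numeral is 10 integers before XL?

XL = 40
40 - 10 = 30

XXX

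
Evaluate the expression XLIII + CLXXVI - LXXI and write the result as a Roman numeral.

XLIII = 43, CLXXVI = 176, LXXI = 71
43 + 176 = 219
219 - 71 = 148

CXLVIII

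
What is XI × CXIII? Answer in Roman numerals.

XI = 11
CXIII = 113
11 × 113 = 1243

MCCXLIII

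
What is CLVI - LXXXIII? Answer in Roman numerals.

CLVI = 156
LXXXIII = 83
156 - 83 = 73

LXXIII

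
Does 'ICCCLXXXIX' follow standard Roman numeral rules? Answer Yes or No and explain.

'ICCCLXXXIX': Invalid subtractive combination: IC

No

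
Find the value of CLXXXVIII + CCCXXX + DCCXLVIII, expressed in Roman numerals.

CLXXXVIII = 188, CCCXXX = 330, DCCXLVIII = 748
188 + 330 = 518
518 + 748 = 1266

MCCLXVI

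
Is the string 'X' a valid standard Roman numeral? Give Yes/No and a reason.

'X': Check the rules: uses only the symbols I, V, X, L, C, D, M; no symbol is repeated more than three times in a row; V, L and D each appear at most once; no smaller symbol precedes a larger one (values never increase from left to right). Value: X = 10. So it is a valid standard Roman numeral.

Yes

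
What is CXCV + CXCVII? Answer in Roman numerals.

CXCV = 195
CXCVII = 197
195 + 197 = 392

CCCXCII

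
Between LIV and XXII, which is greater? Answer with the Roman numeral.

LIV = 54
XXII = 22
54 is larger

LIV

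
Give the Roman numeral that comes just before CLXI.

CLXI = 161, so the previous integer is 161 - 1 = 160

CLX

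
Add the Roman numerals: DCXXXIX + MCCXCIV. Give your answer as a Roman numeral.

DCXXXIX = 639
MCCXCIV = 1294
639 + 1294 = 1933

MCMXXXIII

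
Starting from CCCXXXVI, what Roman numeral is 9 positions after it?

CCCXXXVI = 336
336 + 9 = 345

CCCXLV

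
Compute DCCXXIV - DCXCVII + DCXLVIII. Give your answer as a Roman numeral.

DCCXXIV = 724, DCXCVII = 697, DCXLVIII = 648
724 - 697 = 27
27 + 648 = 675

DCLXXV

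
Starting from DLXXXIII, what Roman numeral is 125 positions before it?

DLXXXIII = 583
583 - 125 = 458

CDLVIII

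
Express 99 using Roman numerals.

Convert 99 to Roman numerals:
  99 contains 1×90 (XC)
  9 contains 1×9 (IX)

XCIX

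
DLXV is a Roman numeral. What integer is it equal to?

DLXV: D=500, L=50, X=10, V=5
500 + 50 + 10 + 5 = 565

565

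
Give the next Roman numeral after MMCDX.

MMCDX = 2410, so the next integer is 2410 + 1 = 2411

MMCDXI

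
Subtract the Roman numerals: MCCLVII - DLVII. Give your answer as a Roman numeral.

MCCLVII = 1257
DLVII = 557
1257 - 557 = 700

DCC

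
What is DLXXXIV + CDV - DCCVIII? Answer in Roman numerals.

DLXXXIV = 584, CDV = 405, DCCVIII = 708
584 + 405 = 989
989 - 708 = 281

CCLXXXI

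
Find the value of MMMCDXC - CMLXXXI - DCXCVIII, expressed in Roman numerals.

MMMCDXC = 3490, CMLXXXI = 981, DCXCVIII = 698
3490 - 981 = 2509
2509 - 698 = 1811

MDCCCXI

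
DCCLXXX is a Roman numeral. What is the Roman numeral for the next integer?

DCCLXXX = 780, so the next integer is 780 + 1 = 781

DCCLXXXI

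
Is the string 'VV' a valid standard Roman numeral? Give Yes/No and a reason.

'VV': V should not appear more than once

No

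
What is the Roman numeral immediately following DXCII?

DXCII = 592; next is 593

DXCIII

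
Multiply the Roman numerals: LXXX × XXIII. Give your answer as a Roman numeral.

LXXX = 80
XXIII = 23
80 × 23 = 1840

MDCCCXL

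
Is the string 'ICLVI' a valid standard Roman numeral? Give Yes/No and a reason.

'ICLVI': Invalid subtractive combination: IC

No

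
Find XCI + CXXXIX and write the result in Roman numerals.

XCI = 91
CXXXIX = 139
91 + 139 = 230

CCXXX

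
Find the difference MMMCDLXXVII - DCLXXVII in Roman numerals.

MMMCDLXXVII = 3477
DCLXXVII = 677
3477 - 677 = 2800

MMDCCC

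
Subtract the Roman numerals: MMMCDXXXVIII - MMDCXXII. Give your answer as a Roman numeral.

MMMCDXXXVIII = 3438
MMDCXXII = 2622
3438 - 2622 = 816

DCCCXVI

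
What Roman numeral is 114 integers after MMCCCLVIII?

MMCCCLVIII = 2358
2358 + 114 = 2472

MMCDLXXII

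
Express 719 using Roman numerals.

Convert 719 to Roman numerals:
  719 contains 1×500 (D)
  219 contains 2×100 (CC)
  19 contains 1×10 (X)
  9 contains 1×9 (IX)

DCCXIX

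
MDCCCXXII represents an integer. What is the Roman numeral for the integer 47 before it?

MDCCCXXII = 1822
1822 - 47 = 1775

MDCCLXXV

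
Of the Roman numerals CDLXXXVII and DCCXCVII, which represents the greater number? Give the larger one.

CDLXXXVII = 487
DCCXCVII = 797
797 is larger

DCCXCVII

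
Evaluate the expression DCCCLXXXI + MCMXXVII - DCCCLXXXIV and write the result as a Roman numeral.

DCCCLXXXI = 881, MCMXXVII = 1927, DCCCLXXXIV = 884
881 + 1927 = 2808
2808 - 884 = 1924

MCMXXIV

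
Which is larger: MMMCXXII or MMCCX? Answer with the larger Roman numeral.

MMMCXXII = 3122
MMCCX = 2210
3122 is larger

MMMCXXII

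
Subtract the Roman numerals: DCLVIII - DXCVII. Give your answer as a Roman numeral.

DCLVIII = 658
DXCVII = 597
658 - 597 = 61

LXI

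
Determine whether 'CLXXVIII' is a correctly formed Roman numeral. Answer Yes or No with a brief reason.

'CLXXVIII': Check the rules: uses only the symbols I, V, X, L, C, D, M; no symbol is repeated more than three times in a row; V, L and D each appear at most once; no smaller symbol precedes a larger one (values never increase from left to right). Value: C (100) + L (50) + X (10) + X (10) + V (5) + I (1) + I (1) + I (1) = 178. So it is a valid standard Roman numeral.

Yes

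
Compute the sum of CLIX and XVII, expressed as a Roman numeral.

CLIX = 159
XVII = 17
159 + 17 = 176

CLXXVI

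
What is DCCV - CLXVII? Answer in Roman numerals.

DCCV = 705
CLXVII = 167
705 - 167 = 538

DXXXVIII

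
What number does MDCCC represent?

MDCCC: M=1000, D=500, C=100, C=100, C=100
1000 + 500 + 100 + 100 + 100 = 1800

1800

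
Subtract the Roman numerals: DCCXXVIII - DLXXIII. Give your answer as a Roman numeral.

DCCXXVIII = 728
DLXXIII = 573
728 - 573 = 155

CLV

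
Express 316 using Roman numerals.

Convert 316 to Roman numerals:
  316 contains 3×100 (CCC)
  16 contains 1×10 (X)
  6 contains 1×5 (V)
  1 contains 1×1 (I)

CCCXVI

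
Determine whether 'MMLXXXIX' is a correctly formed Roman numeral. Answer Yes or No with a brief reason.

'MMLXXXIX': Check the rules: uses only the symbols I, V, X, L, C, D, M; no symbol is repeated more than three times in a row; V, L and D each appear at most once; the only place a smaller symbol precedes a larger one is the allowed subtractive pair IX, the symbol right after such a pair (if any) is smaller than the pair's first symbol, and otherwise the values never increase from left to right. Value: M (1000) + M (1000) + L (50) + X (10) + X (10) + X (10) + IX (9) = 2089. So it is a valid standard Roman numeral.

Yes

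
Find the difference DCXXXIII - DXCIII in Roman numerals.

DCXXXIII = 633
DXCIII = 593
633 - 593 = 40

XL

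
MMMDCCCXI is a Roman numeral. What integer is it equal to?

MMMDCCCXI: M=1000, M=1000, M=1000, D=500, C=100, C=100, C=100, X=10, I=1
1000 + 1000 + 1000 + 500 + 100 + 100 + 100 + 10 + 1 = 3811

3811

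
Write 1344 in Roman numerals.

Convert 1344 to Roman numerals:
  1344 contains 1×1000 (M)
  344 contains 3×100 (CCC)
  44 contains 1×40 (XL)
  4 contains 1×4 (IV)

MCCCXLIV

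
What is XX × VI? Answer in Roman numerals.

XX = 20
VI = 6
20 × 6 = 120

CXX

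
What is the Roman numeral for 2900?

Convert 2900 to Roman numerals:
  2900 contains 2×1000 (MM)
  900 contains 1×900 (CM)

MMCM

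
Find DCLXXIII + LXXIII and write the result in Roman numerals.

DCLXXIII = 673
LXXIII = 73
673 + 73 = 746

DCCXLVI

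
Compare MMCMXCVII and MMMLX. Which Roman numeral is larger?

MMCMXCVII = 2997
MMMLX = 3060
3060 is larger

MMMLX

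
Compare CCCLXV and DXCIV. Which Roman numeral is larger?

CCCLXV = 365
DXCIV = 594
594 is larger

DXCIV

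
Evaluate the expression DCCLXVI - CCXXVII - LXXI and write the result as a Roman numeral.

DCCLXVI = 766, CCXXVII = 227, LXXI = 71
766 - 227 = 539
539 - 71 = 468

CDLXVIII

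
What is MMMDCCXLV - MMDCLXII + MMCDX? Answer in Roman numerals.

MMMDCCXLV = 3745, MMDCLXII = 2662, MMCDX = 2410
3745 - 2662 = 1083
1083 + 2410 = 3493

MMMCDXCIII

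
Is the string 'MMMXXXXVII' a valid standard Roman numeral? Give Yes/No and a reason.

'MMMXXXXVII': More than 3 consecutive X's

No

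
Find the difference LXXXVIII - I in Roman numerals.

LXXXVIII = 88
I = 1
88 - 1 = 87

LXXXVII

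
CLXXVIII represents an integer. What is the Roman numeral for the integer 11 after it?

CLXXVIII = 178
178 + 11 = 189

CLXXXIX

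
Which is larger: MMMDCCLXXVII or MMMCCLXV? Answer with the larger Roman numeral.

MMMDCCLXXVII = 3777
MMMCCLXV = 3265
3777 is larger

MMMDCCLXXVII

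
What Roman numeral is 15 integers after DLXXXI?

DLXXXI = 581
581 + 15 = 596

DXCVI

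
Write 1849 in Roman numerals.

Convert 1849 to Roman numerals:
  1849 contains 1×1000 (M)
  849 contains 1×500 (D)
  349 contains 3×100 (CCC)
  49 contains 1×40 (XL)
  9 contains 1×9 (IX)

MDCCCXLIX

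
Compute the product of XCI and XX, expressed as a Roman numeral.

XCI = 91
XX = 20
91 × 20 = 1820

MDCCCXX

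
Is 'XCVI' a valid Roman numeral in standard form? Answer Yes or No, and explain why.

'XCVI': Check the rules: uses only the symbols I, V, X, L, C, D, M; no symbol is repeated more than three times in a row; V, L and D each appear at most once; the only place a smaller symbol precedes a larger one is the allowed subtractive pair XC, the symbol right after such a pair (if any) is smaller than the pair's first symbol, and otherwise the values never increase from left to right. Value: XC (90) + V (5) + I (1) = 96. So it is a valid standard Roman numeral.

Yes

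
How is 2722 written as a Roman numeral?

Convert 2722 to Roman numerals:
  2722 contains 2×1000 (MM)
  722 contains 1×500 (D)
  222 contains 2×100 (CC)
  22 contains 2×10 (XX)
  2 contains 2×1 (II)

MMDCCXXII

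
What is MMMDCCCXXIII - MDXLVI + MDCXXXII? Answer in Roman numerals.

MMMDCCCXXIII = 3823, MDXLVI = 1546, MDCXXXII = 1632
3823 - 1546 = 2277
2277 + 1632 = 3909

MMMCMIX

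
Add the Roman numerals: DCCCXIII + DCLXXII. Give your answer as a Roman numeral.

DCCCXIII = 813
DCLXXII = 672
813 + 672 = 1485

MCDLXXXV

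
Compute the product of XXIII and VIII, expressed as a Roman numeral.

XXIII = 23
VIII = 8
23 × 8 = 184

CLXXXIV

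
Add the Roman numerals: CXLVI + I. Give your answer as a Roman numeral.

CXLVI = 146
I = 1
146 + 1 = 147

CXLVII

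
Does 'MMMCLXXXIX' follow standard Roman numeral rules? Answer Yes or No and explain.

'MMMCLXXXIX': Check the rules: uses only the symbols I, V, X, L, C, D, M; no symbol is repeated more than three times in a row; V, L and D each appear at most once; the only place a smaller symbol precedes a larger one is the allowed subtractive pair IX, the symbol right after such a pair (if any) is smaller than the pair's first symbol, and otherwise the values never increase from left to right. Value: M (1000) + M (1000) + M (1000) + C (100) + L (50) + X (10) + X (10) + X (10) + IX (9) = 3189. So it is a valid standard Roman numeral.

Yes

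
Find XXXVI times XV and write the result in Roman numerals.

XXXVI = 36
XV = 15
36 × 15 = 540

DXL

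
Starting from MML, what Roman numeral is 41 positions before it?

MML = 2050
2050 - 41 = 2009

MMIX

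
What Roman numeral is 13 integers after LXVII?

LXVII = 67
67 + 13 = 80

LXXX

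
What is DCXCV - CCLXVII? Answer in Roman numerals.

DCXCV = 695
CCLXVII = 267
695 - 267 = 428

CDXXVIII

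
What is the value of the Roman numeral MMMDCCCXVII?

MMMDCCCXVII: M=1000, M=1000, M=1000, D=500, C=100, C=100, C=100, X=10, V=5, I=1, I=1
1000 + 1000 + 1000 + 500 + 100 + 100 + 100 + 10 + 5 + 1 + 1 = 3817

3817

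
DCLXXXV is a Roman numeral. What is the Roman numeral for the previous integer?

DCLXXXV = 685; previous is 684

DCLXXXIV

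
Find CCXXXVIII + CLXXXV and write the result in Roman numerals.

CCXXXVIII = 238
CLXXXV = 185
238 + 185 = 423

CDXXIII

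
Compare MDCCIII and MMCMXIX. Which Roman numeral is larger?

MDCCIII = 1703
MMCMXIX = 2919
2919 is larger

MMCMXIX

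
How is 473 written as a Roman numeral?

Convert 473 to Roman numerals:
  473 contains 1×400 (CD)
  73 contains 1×50 (L)
  23 contains 2×10 (XX)
  3 contains 3×1 (III)

CDLXXIII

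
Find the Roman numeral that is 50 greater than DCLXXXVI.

DCLXXXVI = 686
686 + 50 = 736

DCCXXXVI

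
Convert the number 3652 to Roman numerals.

Convert 3652 to Roman numerals:
  3652 contains 3×1000 (MMM)
  652 contains 1×500 (D)
  152 contains 1×100 (C)
  52 contains 1×50 (L)
  2 contains 2×1 (II)

MMMDCLII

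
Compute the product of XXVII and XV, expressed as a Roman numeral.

XXVII = 27
XV = 15
27 × 15 = 405

CDV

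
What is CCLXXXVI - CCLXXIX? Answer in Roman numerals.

CCLXXXVI = 286
CCLXXIX = 279
286 - 279 = 7

VII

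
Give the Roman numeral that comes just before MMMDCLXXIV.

MMMDCLXXIV = 3674, so the previous integer is 3674 - 1 = 3673

MMMDCLXXIII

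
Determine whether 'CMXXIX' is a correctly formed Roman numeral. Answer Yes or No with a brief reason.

'CMXXIX': Check the rules: uses only the symbols I, V, X, L, C, D, M; no symbol is repeated more than three times in a row; V, L and D each appear at most once; the only places a smaller symbol precedes a larger one are the allowed subtractive pairs CM, IX, the symbol right after such a pair (if any) is smaller than the pair's first symbol, and otherwise the values never increase from left to right. Value: CM (900) + X (10) + X (10) + IX (9) = 929. So it is a valid standard Roman numeral.

Yes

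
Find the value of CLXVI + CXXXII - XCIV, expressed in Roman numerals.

CLXVI = 166, CXXXII = 132, XCIV = 94
166 + 132 = 298
298 - 94 = 204

CCIV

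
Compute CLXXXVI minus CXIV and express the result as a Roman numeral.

CLXXXVI = 186
CXIV = 114
186 - 114 = 72

LXXII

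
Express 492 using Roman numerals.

Convert 492 to Roman numerals:
  492 contains 1×400 (CD)
  92 contains 1×90 (XC)
  2 contains 2×1 (II)

CDXCII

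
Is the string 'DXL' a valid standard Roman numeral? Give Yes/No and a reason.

'DXL': Check the rules: uses only the symbols I, V, X, L, C, D, M; no symbol is repeated more than three times in a row; V, L and D each appear at most once; the only place a smaller symbol precedes a larger one is the allowed subtractive pair XL, the symbol right after such a pair (if any) is smaller than the pair's first symbol, and otherwise the values never increase from left to right. Value: D (500) + XL (40) = 540. So it is a valid standard Roman numeral.

Yes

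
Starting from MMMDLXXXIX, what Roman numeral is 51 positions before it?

MMMDLXXXIX = 3589
3589 - 51 = 3538

MMMDXXXVIII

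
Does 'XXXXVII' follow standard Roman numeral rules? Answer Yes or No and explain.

'XXXXVII': More than 3 consecutive X's

No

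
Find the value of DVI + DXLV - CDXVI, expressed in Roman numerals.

DVI = 506, DXLV = 545, CDXVI = 416
506 + 545 = 1051
1051 - 416 = 635

DCXXXV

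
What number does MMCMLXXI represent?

MMCMLXXI: M=1000, M=1000, CM=900, L=50, X=10, X=10, I=1
1000 + 1000 + 900 + 50 + 10 + 10 + 1 = 2971

2971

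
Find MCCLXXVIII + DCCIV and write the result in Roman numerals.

MCCLXXVIII = 1278
DCCIV = 704
1278 + 704 = 1982

MCMLXXXII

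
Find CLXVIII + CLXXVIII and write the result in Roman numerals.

CLXVIII = 168
CLXXVIII = 178
168 + 178 = 346

CCCXLVI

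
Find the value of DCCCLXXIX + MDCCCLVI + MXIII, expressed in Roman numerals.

DCCCLXXIX = 879, MDCCCLVI = 1856, MXIII = 1013
879 + 1856 = 2735
2735 + 1013 = 3748

MMMDCCXLVIII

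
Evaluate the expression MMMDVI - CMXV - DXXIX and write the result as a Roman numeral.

MMMDVI = 3506, CMXV = 915, DXXIX = 529
3506 - 915 = 2591
2591 - 529 = 2062

MMLXII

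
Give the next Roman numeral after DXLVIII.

DXLVIII = 548, so the next integer is 548 + 1 = 549

DXLIX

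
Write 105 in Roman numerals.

Convert 105 to Roman numerals:
  105 contains 1×100 (C)
  5 contains 1×5 (V)

CV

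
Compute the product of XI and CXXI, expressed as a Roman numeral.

XI = 11
CXXI = 121
11 × 121 = 1331

MCCCXXXI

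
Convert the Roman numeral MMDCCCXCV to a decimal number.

MMDCCCXCV: M=1000, M=1000, D=500, C=100, C=100, C=100, XC=90, V=5
1000 + 1000 + 500 + 100 + 100 + 100 + 90 + 5 = 2895

2895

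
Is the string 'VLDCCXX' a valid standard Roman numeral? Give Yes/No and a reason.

'VLDCCXX': Invalid subtractive combination: VL

No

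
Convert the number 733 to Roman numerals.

Convert 733 to Roman numerals:
  733 contains 1×500 (D)
  233 contains 2×100 (CC)
  33 contains 3×10 (XXX)
  3 contains 3×1 (III)

DCCXXXIII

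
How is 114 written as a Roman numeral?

Convert 114 to Roman numerals:
  114 contains 1×100 (C)
  14 contains 1×10 (X)
  4 contains 1×4 (IV)

CXIV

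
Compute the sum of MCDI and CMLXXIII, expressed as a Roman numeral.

MCDI = 1401
CMLXXIII = 973
1401 + 973 = 2374

MMCCCLXXIV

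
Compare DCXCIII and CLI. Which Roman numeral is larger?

DCXCIII = 693
CLI = 151
693 is larger

DCXCIII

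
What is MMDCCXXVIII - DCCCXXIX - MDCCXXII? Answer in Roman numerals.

MMDCCXXVIII = 2728, DCCCXXIX = 829, MDCCXXII = 1722
2728 - 829 = 1899
1899 - 1722 = 177

CLXXVII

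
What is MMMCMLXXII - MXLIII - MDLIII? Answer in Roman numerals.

MMMCMLXXII = 3972, MXLIII = 1043, MDLIII = 1553
3972 - 1043 = 2929
2929 - 1553 = 1376

MCCCLXXVI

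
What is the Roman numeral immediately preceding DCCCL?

DCCCL = 850, so the previous integer is 850 - 1 = 849

DCCCXLIX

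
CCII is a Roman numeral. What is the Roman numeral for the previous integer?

CCII = 202, so the previous integer is 202 - 1 = 201

CCI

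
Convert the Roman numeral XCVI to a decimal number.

XCVI: XC=90, V=5, I=1
90 + 5 + 1 = 96

96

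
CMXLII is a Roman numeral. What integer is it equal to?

CMXLII: CM=900, XL=40, I=1, I=1
900 + 40 + 1 + 1 = 942

942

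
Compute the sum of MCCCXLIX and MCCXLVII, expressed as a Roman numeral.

MCCCXLIX = 1349
MCCXLVII = 1247
1349 + 1247 = 2596

MMDXCVI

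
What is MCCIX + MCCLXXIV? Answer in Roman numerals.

MCCIX = 1209
MCCLXXIV = 1274
1209 + 1274 = 2483

MMCDLXXXIII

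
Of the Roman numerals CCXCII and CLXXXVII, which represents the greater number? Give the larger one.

CCXCII = 292
CLXXXVII = 187
292 is larger

CCXCII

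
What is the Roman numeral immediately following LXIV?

LXIV = 64; next is 65

LXV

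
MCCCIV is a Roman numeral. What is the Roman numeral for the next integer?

MCCCIV = 1304, so the next integer is 1304 + 1 = 1305

MCCCV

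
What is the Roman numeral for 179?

Convert 179 to Roman numerals:
  179 contains 1×100 (C)
  79 contains 1×50 (L)
  29 contains 2×10 (XX)
  9 contains 1×9 (IX)

CLXXIX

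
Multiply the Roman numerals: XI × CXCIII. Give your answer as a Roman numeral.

XI = 11
CXCIII = 193
11 × 193 = 2123

MMCXXIII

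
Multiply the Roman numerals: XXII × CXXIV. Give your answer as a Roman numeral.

XXII = 22
CXXIV = 124
22 × 124 = 2728

MMDCCXXVIII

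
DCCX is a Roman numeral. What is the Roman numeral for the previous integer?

DCCX = 710; previous is 709

DCCIX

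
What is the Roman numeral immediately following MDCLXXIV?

MDCLXXIV = 1674; next is 1675

MDCLXXV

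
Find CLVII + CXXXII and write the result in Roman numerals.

CLVII = 157
CXXXII = 132
157 + 132 = 289

CCLXXXIX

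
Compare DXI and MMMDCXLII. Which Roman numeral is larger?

DXI = 511
MMMDCXLII = 3642
3642 is larger

MMMDCXLII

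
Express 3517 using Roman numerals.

Convert 3517 to Roman numerals:
  3517 contains 3×1000 (MMM)
  517 contains 1×500 (D)
  17 contains 1×10 (X)
  7 contains 1×5 (V)
  2 contains 2×1 (II)

MMMDXVII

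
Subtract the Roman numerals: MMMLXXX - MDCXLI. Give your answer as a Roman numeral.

MMMLXXX = 3080
MDCXLI = 1641
3080 - 1641 = 1439

MCDXXXIX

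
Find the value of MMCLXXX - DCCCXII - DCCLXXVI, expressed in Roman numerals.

MMCLXXX = 2180, DCCCXII = 812, DCCLXXVI = 776
2180 - 812 = 1368
1368 - 776 = 592

DXCII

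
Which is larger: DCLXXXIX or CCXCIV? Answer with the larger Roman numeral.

DCLXXXIX = 689
CCXCIV = 294
689 is larger

DCLXXXIX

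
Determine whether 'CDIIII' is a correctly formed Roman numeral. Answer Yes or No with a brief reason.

'CDIIII': More than 3 consecutive I's

No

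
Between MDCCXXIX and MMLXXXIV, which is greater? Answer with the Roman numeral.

MDCCXXIX = 1729
MMLXXXIV = 2084
2084 is larger

MMLXXXIV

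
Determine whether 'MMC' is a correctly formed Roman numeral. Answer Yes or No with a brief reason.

'MMC': Check the rules: uses only the symbols I, V, X, L, C, D, M; no symbol is repeated more than three times in a row; V, L and D each appear at most once; no smaller symbol precedes a larger one (values never increase from left to right). Value: M (1000) + M (1000) + C (100) = 2100. So it is a valid standard Roman numeral.

Yes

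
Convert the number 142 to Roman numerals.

Convert 142 to Roman numerals:
  142 contains 1×100 (C)
  42 contains 1×40 (XL)
  2 contains 2×1 (II)

CXLII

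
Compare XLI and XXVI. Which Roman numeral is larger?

XLI = 41
XXVI = 26
41 is larger

XLI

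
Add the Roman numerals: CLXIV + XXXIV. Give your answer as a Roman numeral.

CLXIV = 164
XXXIV = 34
164 + 34 = 198

CXCVIII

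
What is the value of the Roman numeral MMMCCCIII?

MMMCCCIII: M=1000, M=1000, M=1000, C=100, C=100, C=100, I=1, I=1, I=1
1000 + 1000 + 1000 + 100 + 100 + 100 + 1 + 1 + 1 = 3303

3303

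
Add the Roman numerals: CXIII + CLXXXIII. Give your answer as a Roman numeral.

CXIII = 113
CLXXXIII = 183
113 + 183 = 296

CCXCVI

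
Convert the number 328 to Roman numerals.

Convert 328 to Roman numerals:
  328 contains 3×100 (CCC)
  28 contains 2×10 (XX)
  8 contains 1×5 (V)
  3 contains 3×1 (III)

CCCXXVIII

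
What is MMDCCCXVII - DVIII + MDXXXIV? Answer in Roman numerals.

MMDCCCXVII = 2817, DVIII = 508, MDXXXIV = 1534
2817 - 508 = 2309
2309 + 1534 = 3843

MMMDCCCXLIII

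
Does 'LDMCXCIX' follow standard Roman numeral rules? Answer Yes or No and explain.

'LDMCXCIX': Invalid subtractive combination: LD

No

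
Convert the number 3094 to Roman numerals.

Convert 3094 to Roman numerals:
  3094 contains 3×1000 (MMM)
  94 contains 1×90 (XC)
  4 contains 1×4 (IV)

MMMXCIV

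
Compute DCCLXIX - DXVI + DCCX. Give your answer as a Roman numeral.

DCCLXIX = 769, DXVI = 516, DCCX = 710
769 - 516 = 253
253 + 710 = 963

CMLXIII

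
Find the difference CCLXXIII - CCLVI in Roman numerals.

CCLXXIII = 273
CCLVI = 256
273 - 256 = 17

XVII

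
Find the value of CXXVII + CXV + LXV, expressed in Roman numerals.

CXXVII = 127, CXV = 115, LXV = 65
127 + 115 = 242
242 + 65 = 307

CCCVII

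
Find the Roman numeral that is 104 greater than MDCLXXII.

MDCLXXII = 1672
1672 + 104 = 1776

MDCCLXXVI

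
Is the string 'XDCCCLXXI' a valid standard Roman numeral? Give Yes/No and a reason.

'XDCCCLXXI': Invalid subtractive combination: XD

No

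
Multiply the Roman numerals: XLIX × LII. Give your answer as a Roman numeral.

XLIX = 49
LII = 52
49 × 52 = 2548

MMDXLVIII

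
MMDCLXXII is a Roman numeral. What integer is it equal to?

MMDCLXXII: M=1000, M=1000, D=500, C=100, L=50, X=10, X=10, I=1, I=1
1000 + 1000 + 500 + 100 + 50 + 10 + 10 + 1 + 1 = 2672

2672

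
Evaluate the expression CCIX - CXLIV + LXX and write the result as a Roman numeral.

CCIX = 209, CXLIV = 144, LXX = 70
209 - 144 = 65
65 + 70 = 135

CXXXV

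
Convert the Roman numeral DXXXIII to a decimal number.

DXXXIII: D=500, X=10, X=10, X=10, I=1, I=1, I=1
500 + 10 + 10 + 10 + 1 + 1 + 1 = 533

533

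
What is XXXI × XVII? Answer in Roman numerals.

XXXI = 31
XVII = 17
31 × 17 = 527

DXXVII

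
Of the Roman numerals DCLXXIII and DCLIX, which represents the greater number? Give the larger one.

DCLXXIII = 673
DCLIX = 659
673 is larger

DCLXXIII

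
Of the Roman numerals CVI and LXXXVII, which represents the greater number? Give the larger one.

CVI = 106
LXXXVII = 87
106 is larger

CVI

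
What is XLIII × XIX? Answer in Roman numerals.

XLIII = 43
XIX = 19
43 × 19 = 817

DCCCXVII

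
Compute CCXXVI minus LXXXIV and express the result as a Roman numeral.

CCXXVI = 226
LXXXIV = 84
226 - 84 = 142

CXLII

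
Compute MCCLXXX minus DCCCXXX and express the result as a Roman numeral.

MCCLXXX = 1280
DCCCXXX = 830
1280 - 830 = 450

CDL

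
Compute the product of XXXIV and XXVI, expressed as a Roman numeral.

XXXIV = 34
XXVI = 26
34 × 26 = 884

DCCCLXXXIV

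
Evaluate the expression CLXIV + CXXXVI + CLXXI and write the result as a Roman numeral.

CLXIV = 164, CXXXVI = 136, CLXXI = 171
164 + 136 = 300
300 + 171 = 471

CDLXXI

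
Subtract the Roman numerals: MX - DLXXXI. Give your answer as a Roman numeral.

MX = 1010
DLXXXI = 581
1010 - 581 = 429

CDXXIX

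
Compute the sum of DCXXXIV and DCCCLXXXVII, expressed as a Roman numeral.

DCXXXIV = 634
DCCCLXXXVII = 887
634 + 887 = 1521

MDXXI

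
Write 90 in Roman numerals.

Convert 90 to Roman numerals:
  90 contains 1×90 (XC)

XC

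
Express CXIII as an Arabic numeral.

CXIII: C=100, X=10, I=1, I=1, I=1
100 + 10 + 1 + 1 + 1 = 113

113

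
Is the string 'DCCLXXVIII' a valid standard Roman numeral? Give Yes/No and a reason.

'DCCLXXVIII': Check the rules: uses only the symbols I, V, X, L, C, D, M; no symbol is repeated more than three times in a row; V, L and D each appear at most once; no smaller symbol precedes a larger one (values never increase from left to right). Value: D (500) + C (100) + C (100) + L (50) + X (10) + X (10) + V (5) + I (1) + I (1) + I (1) = 778. So it is a valid standard Roman numeral.

Yes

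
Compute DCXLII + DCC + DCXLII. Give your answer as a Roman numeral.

DCXLII = 642, DCC = 700, DCXLII = 642
642 + 700 = 1342
1342 + 642 = 1984

MCMLXXXIV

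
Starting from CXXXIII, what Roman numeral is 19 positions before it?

CXXXIII = 133
133 - 19 = 114

CXIV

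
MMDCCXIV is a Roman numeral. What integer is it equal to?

MMDCCXIV: M=1000, M=1000, D=500, C=100, C=100, X=10, IV=4
1000 + 1000 + 500 + 100 + 100 + 10 + 4 = 2714

2714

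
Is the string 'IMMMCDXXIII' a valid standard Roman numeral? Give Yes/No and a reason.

'IMMMCDXXIII': Invalid subtractive combination: IM

No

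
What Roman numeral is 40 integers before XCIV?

XCIV = 94
94 - 40 = 54

LIV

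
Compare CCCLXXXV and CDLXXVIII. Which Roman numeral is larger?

CCCLXXXV = 385
CDLXXVIII = 478
478 is larger

CDLXXVIII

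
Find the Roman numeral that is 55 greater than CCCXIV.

CCCXIV = 314
314 + 55 = 369

CCCLXIX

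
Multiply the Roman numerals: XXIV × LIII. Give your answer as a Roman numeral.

XXIV = 24
LIII = 53
24 × 53 = 1272

MCCLXXII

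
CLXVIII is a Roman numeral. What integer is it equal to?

CLXVIII: C=100, L=50, X=10, V=5, I=1, I=1, I=1
100 + 50 + 10 + 5 + 1 + 1 + 1 = 168

168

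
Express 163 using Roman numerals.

Convert 163 to Roman numerals:
  163 contains 1×100 (C)
  63 contains 1×50 (L)
  13 contains 1×10 (X)
  3 contains 3×1 (III)

CLXIII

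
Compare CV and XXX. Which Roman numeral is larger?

CV = 105
XXX = 30
105 is larger

CV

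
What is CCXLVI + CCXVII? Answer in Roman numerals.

CCXLVI = 246
CCXVII = 217
246 + 217 = 463

CDLXIII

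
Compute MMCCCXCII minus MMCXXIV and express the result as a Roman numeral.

MMCCCXCII = 2392
MMCXXIV = 2124
2392 - 2124 = 268

CCLXVIII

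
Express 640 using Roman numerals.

Convert 640 to Roman numerals:
  640 contains 1×500 (D)
  140 contains 1×100 (C)
  40 contains 1×40 (XL)

DCXL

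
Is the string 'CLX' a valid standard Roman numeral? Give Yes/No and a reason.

'CLX': Check the rules: uses only the symbols I, V, X, L, C, D, M; no symbol is repeated more than three times in a row; V, L and D each appear at most once; no smaller symbol precedes a larger one (values never increase from left to right). Value: C (100) + L (50) + X (10) = 160. So it is a valid standard Roman numeral.

Yes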